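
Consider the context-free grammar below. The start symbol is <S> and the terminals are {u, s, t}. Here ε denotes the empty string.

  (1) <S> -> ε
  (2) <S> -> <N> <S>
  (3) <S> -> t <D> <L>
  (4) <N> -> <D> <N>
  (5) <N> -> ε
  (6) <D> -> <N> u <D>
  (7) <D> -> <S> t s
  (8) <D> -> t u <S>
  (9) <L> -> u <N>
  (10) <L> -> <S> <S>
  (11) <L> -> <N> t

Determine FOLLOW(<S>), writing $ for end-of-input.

FIRST(<S>): from <S>->ε we get {ε}; from <S>-><N> <S> we get {ε, t, u}; from <S>->t <D> <L> we get {t}. So FIRST(<S>) = {ε, t, u}.
FIRST(<N>): from <N>-><D> <N> we get {t, u}; from <N>->ε we get {ε}. So FIRST(<N>) = {ε, t, u}.
FIRST(<D>): from <D>-><N> u <D> we get {t, u}; from <D>-><S> t s we get {t, u}; from <D>->t u <S> we get {t}. So FIRST(<D>) = {t, u}.
FIRST(<L>): from <L>->u <N> we get {u}; from <L>-><S> <S> we get {ε, t, u}; from <L>-><N> t we get {t, u}. So FIRST(<L>) = {ε, t, u}.
FOLLOW(<S>) includes $ since <S> is the start symbol.
FOLLOW(<S>): in <S>-><N> <S>, the suffix after <S> is empty (adds nothing new); in <D>-><S> t s, <S> is followed by t s with FIRST {t}; in <D>->t u <S>, the suffix after <S> is empty, so FOLLOW(<S>) ⊇ FOLLOW(<D>) = {$, t, u}; in <L>-><S> <S> (occurrence 1), <S> is followed by <S> with FIRST {ε, t, u}; in <L>-><S> <S> (occurrence 1), the suffix after <S> is nullable, so FOLLOW(<S>) ⊇ FOLLOW(<L>) = {$, t, u}; in <L>-><S> <S> (occurrence 2), the suffix after <S> is empty, so FOLLOW(<S>) ⊇ FOLLOW(<L>) = {$, t, u}. Thus FOLLOW(<S>) = {$, t, u}.
FOLLOW(<L>): in <S>->t <D> <L>, the suffix after <L> is empty, so FOLLOW(<L>) ⊇ FOLLOW(<S>) = {$, t, u}. Thus FOLLOW(<L>) = {$, t, u}.
FOLLOW(<N>): in <S>-><N> <S>, <N> is followed by <S> with FIRST {ε, t, u}; in <S>-><N> <S>, the suffix after <N> is nullable, so FOLLOW(<N>) ⊇ FOLLOW(<S>) = {$, t, u}; in <N>-><D> <N>, the suffix after <N> is empty (adds nothing new); in <D>-><N> u <D>, <N> is followed by u <D> with FIRST {u}; in <L>->u <N>, the suffix after <N> is empty, so FOLLOW(<N>) ⊇ FOLLOW(<L>) = {$, t, u}; in <L>-><N> t, <N> is followed by t with FIRST {t}. Thus FOLLOW(<N>) = {$, t, u}.
FOLLOW(<D>): in <S>->t <D> <L>, <D> is followed by <L> with FIRST {ε, t, u}; in <S>->t <D> <L>, the suffix after <D> is nullable, so FOLLOW(<D>) ⊇ FOLLOW(<S>) = {$, t, u}; in <N>-><D> <N>, <D> is followed by <N> with FIRST {ε, t, u}; in <N>-><D> <N>, the suffix after <D> is nullable, so FOLLOW(<D>) ⊇ FOLLOW(<N>) = {$, t, u}; in <D>-><N> u <D>, the suffix after <D> is empty (adds nothing new). Thus FOLLOW(<D>) = {$, t, u}.

{$, t, u}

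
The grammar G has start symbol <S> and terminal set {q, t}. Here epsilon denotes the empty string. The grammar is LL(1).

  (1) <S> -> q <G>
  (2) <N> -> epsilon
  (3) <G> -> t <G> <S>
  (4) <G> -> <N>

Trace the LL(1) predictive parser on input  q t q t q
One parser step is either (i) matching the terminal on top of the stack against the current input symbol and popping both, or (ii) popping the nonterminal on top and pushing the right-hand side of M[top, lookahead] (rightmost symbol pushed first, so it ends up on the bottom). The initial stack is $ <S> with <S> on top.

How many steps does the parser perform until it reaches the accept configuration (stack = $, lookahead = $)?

16

step 1: stack=$ <S>  input=q t q t q $  — expand <S> -> q <G>
step 2: stack=$ <G> q  input=q t q t q $  — match q
step 3: stack=$ <G>  input=t q t q $  — expand <G> -> t <G> <S>
step 4: stack=$ <S> <G> t  input=t q t q $  — match t
step 5: stack=$ <S> <G>  input=q t q $  — expand <G> -> <N>
step 6: stack=$ <S> <N>  input=q t q $  — expand <N> -> epsilon
step 7: stack=$ <S>  input=q t q $  — expand <S> -> q <G>
step 8: stack=$ <G> q  input=q t q $  — match q
step 9: stack=$ <G>  input=t q $  — expand <G> -> t <G> <S>
step 10: stack=$ <S> <G> t  input=t q $  — match t
step 11: stack=$ <S> <G>  input=q $  — expand <G> -> <N>
step 12: stack=$ <S> <N>  input=q $  — expand <N> -> epsilon
step 13: stack=$ <S>  input=q $  — expand <S> -> q <G>
step 14: stack=$ <G> q  input=q $  — match q
step 15: stack=$ <G>  input=$  — expand <G> -> <N>
step 16: stack=$ <N>  input=$  — expand <N> -> epsilon
Accept reached after 16 steps.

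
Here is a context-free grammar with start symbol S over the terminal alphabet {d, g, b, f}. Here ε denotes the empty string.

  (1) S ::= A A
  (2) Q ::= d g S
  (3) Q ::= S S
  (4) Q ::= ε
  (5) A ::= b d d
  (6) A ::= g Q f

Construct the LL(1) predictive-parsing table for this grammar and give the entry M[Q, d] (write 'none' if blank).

Q ::= d g S

FIRST(A) = {b, g}
FIRST(S) = {b, g}  (via A A)
FIRST(Q) = {ε, b, d, g}  (via S S)
FOLLOW(S) includes $ since S is the start symbol.
FOLLOW(Q): in A::=g Q f, Q is followed by f with FIRST {f}. Thus FOLLOW(Q) = {f}.
For Q ::= d g S: FIRST(d g S) = {d}, so it goes in M[Q, t] for t ∈ {d}.
For Q ::= S S: FIRST(S S) = {b, g}, so it goes in M[Q, t] for t ∈ {b, g}.
For Q ::= ε: FIRST(ε) = {ε}, so it goes in M[Q, t] for t ∈ {}; since ε ∈ FIRST, also for every t ∈ FOLLOW(Q) = {f}.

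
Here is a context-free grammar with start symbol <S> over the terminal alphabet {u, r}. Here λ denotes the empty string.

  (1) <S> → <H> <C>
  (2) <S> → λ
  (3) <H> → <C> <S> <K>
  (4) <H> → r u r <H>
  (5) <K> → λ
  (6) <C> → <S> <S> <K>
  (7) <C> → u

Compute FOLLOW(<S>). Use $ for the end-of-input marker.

{$, r, u}

FIRST(<K>): from <K>→λ we get {λ}. So FIRST(<K>) = {λ}.
FIRST(<S>): from <S>→<H> <C> we get {λ, r, u}; from <S>→λ we get {λ}. So FIRST(<S>) = {λ, r, u}.
FIRST(<C>): from <C>→<S> <S> <K> we get {λ, r, u}; from <C>→u we get {u}. So FIRST(<C>) = {λ, r, u}.
FIRST(<H>): from <H>→<C> <S> <K> we get {λ, r, u}; from <H>→r u r <H> we get {r}. So FIRST(<H>) = {λ, r, u}.
FOLLOW(<S>) includes $ since <S> is the start symbol.
FOLLOW(<S>): in <H>→<C> <S> <K>, <S> is followed by <K> with FIRST {λ}; in <H>→<C> <S> <K>, the suffix after <S> is nullable, so FOLLOW(<S>) ⊇ FOLLOW(<H>) = {$, r, u}; in <C>→<S> <S> <K> (occurrence 1), <S> is followed by <S> <K> with FIRST {λ, r, u}; in <C>→<S> <S> <K> (occurrence 1), the suffix after <S> is nullable, so FOLLOW(<S>) ⊇ FOLLOW(<C>) = {$, r, u}; in <C>→<S> <S> <K> (occurrence 2), <S> is followed by <K> with FIRST {λ}; in <C>→<S> <S> <K> (occurrence 2), the suffix after <S> is nullable, so FOLLOW(<S>) ⊇ FOLLOW(<C>) = {$, r, u}. Thus FOLLOW(<S>) = {$, r, u}.
FOLLOW(<H>): in <S>→<H> <C>, <H> is followed by <C> with FIRST {λ, r, u}; in <S>→<H> <C>, the suffix after <H> is nullable, so FOLLOW(<H>) ⊇ FOLLOW(<S>) = {$, r, u}; in <H>→r u r <H>, the suffix after <H> is empty (adds nothing new). Thus FOLLOW(<H>) = {$, r, u}.
FOLLOW(<C>): in <S>→<H> <C>, the suffix after <C> is empty, so FOLLOW(<C>) ⊇ FOLLOW(<S>) = {$, r, u}; in <H>→<C> <S> <K>, <C> is followed by <S> <K> with FIRST {λ, r, u}; in <H>→<C> <S> <K>, the suffix after <C> is nullable, so FOLLOW(<C>) ⊇ FOLLOW(<H>) = {$, r, u}. Thus FOLLOW(<C>) = {$, r, u}.
FOLLOW(<K>): in <H>→<C> <S> <K>, the suffix after <K> is empty, so FOLLOW(<K>) ⊇ FOLLOW(<H>) = {$, r, u}; in <C>→<S> <S> <K>, the suffix after <K> is empty, so FOLLOW(<K>) ⊇ FOLLOW(<C>) = {$, r, u}. Thus FOLLOW(<K>) = {$, r, u}.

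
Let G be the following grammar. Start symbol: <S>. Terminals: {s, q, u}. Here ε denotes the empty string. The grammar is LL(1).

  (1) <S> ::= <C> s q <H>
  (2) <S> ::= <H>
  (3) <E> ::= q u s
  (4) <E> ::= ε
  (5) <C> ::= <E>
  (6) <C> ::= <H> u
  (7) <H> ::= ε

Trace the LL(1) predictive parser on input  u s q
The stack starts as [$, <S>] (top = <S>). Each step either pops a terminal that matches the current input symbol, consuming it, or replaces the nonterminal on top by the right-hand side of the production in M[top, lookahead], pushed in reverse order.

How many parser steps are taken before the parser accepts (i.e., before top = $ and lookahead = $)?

7

     Stack            Input    Action
  1  $ <S>            u s q $  expand <S> ::= <C> s q <H>
  2  $ <H> q s <C>    u s q $  expand <C> ::= <H> u
  3  $ <H> q s u <H>  u s q $  expand <H> ::= ε
  4  $ <H> q s u      u s q $  match u
  5  $ <H> q s        s q $    match s
  6  $ <H> q          q $      match q
  7  $ <H>            $        expand <H> ::= ε
Accept reached after 7 steps.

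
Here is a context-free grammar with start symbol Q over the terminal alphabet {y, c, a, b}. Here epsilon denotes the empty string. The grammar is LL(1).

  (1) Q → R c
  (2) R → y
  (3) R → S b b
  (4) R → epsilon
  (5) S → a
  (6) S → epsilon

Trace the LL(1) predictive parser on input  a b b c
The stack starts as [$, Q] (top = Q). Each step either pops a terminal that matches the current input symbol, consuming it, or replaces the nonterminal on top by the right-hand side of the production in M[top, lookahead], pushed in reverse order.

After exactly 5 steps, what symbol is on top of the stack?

step 1: stack=$ Q  input=a b b c $  — expand Q → R c
step 2: stack=$ c R  input=a b b c $  — expand R → S b b
step 3: stack=$ c b b S  input=a b b c $  — expand S → a
step 4: stack=$ c b b a  input=a b b c $  — match a
step 5: stack=$ c b b  input=b b c $  — match b
Stack after step 5: $ c b (top = b).

b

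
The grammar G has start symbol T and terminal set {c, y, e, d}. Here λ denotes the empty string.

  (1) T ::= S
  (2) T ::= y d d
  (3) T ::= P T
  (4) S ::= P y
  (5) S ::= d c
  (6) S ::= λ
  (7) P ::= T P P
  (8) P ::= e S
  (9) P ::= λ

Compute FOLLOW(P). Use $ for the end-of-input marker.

FIRST(T): from T::=S we get {λ, d, e, y}; from T::=y d d we get {y}; from T::=P T we get {λ, d, e, y}. So FIRST(T) = {λ, d, e, y}.
FIRST(P): from P::=T P P we get {λ, d, e, y}; from P::=e S we get {e}; from P::=λ we get {λ}. So FIRST(P) = {λ, d, e, y}.
FIRST(S): from S::=P y we get {d, e, y}; from S::=d c we get {d}; from S::=λ we get {λ}. So FIRST(S) = {λ, d, e, y}.
FOLLOW(T) includes $ since T is the start symbol.
FOLLOW(T): in T::=P T, the suffix after T is empty (adds nothing new); in P::=T P P, T is followed by P P with FIRST {λ, d, e, y}; in P::=T P P, the suffix after T is nullable, so FOLLOW(T) ⊇ FOLLOW(P) = {$, d, e, y}. Thus FOLLOW(T) = {$, d, e, y}.
FOLLOW(P): in T::=P T, P is followed by T with FIRST {λ, d, e, y}; in T::=P T, the suffix after P is nullable, so FOLLOW(P) ⊇ FOLLOW(T) = {$, d, e, y}; in S::=P y, P is followed by y with FIRST {y}; in P::=T P P (occurrence 1), P is followed by P with FIRST {λ, d, e, y}; in P::=T P P (occurrence 1), the suffix after P is nullable (adds nothing new); in P::=T P P (occurrence 2), the suffix after P is empty (adds nothing new). Thus FOLLOW(P) = {$, d, e, y}.
FOLLOW(S): in T::=S, the suffix after S is empty, so FOLLOW(S) ⊇ FOLLOW(T) = {$, d, e, y}; in P::=e S, the suffix after S is empty, so FOLLOW(S) ⊇ FOLLOW(P) = {$, d, e, y}. Thus FOLLOW(S) = {$, d, e, y}.

{$, d, e, y}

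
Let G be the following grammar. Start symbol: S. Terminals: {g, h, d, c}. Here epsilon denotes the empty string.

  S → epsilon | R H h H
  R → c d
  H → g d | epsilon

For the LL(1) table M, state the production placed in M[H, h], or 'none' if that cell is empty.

FIRST(R): from R→c d we get {c}. So FIRST(R) = {c}.
FIRST(H): from H→g d we get {g}; from H→epsilon we get {epsilon}. So FIRST(H) = {epsilon, g}.
FIRST(S): from S→epsilon we get {epsilon}; from S→R H h H we get {c}. So FIRST(S) = {epsilon, c}.
FOLLOW(S) includes $ since S is the start symbol.
FOLLOW(S): S appears on no right-hand side. Thus FOLLOW(S) = {$}.
FOLLOW(H): in S→R H h H (occurrence 1), H is followed by h H with FIRST {h}; in S→R H h H (occurrence 2), the suffix after H is empty, so FOLLOW(H) ⊇ FOLLOW(S) = {$}. Thus FOLLOW(H) = {$, h}.
For H → g d: FIRST(g d) = {g}, so it goes in M[H, t] for t ∈ {g}.
For H → epsilon: FIRST(epsilon) = {epsilon}, so it goes in M[H, t] for t ∈ {}; since epsilon ∈ FIRST, also for every t ∈ FOLLOW(H) = {$, h}.

H → epsilon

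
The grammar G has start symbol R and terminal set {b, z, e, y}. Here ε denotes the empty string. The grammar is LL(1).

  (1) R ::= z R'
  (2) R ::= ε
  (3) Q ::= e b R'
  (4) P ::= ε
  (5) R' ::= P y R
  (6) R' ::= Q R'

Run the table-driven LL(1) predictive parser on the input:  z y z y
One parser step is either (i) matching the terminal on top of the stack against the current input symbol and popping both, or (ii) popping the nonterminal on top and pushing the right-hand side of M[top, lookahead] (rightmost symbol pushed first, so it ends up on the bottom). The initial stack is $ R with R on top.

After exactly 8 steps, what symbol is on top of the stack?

P

     Stack    Input      Action
  1  $ R      z y z y $  expand R ::= z R'
  2  $ R' z   z y z y $  match z
  3  $ R'     y z y $    expand R' ::= P y R
  4  $ R y P  y z y $    expand P ::= ε
  5  $ R y    y z y $    match y
  6  $ R      z y $      expand R ::= z R'
  7  $ R' z   z y $      match z
  8  $ R'     y $        expand R' ::= P y R
Stack after step 8: $ R y P (top = P).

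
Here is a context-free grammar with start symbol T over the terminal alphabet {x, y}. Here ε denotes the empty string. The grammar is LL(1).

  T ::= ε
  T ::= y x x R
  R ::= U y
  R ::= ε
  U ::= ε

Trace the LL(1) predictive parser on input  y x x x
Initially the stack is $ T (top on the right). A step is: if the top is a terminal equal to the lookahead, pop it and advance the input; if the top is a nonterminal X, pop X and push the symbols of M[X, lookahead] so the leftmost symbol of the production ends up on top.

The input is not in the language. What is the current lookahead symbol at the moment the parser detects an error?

step 1: stack=$ T  input=y x x x $  — expand T ::= y x x R
step 2: stack=$ R x x y  input=y x x x $  — match y
step 3: stack=$ R x x  input=x x x $  — match x
step 4: stack=$ R x  input=x x $  — match x
step 5: stack=$ R  input=x $  — error: M[R, x] is empty

x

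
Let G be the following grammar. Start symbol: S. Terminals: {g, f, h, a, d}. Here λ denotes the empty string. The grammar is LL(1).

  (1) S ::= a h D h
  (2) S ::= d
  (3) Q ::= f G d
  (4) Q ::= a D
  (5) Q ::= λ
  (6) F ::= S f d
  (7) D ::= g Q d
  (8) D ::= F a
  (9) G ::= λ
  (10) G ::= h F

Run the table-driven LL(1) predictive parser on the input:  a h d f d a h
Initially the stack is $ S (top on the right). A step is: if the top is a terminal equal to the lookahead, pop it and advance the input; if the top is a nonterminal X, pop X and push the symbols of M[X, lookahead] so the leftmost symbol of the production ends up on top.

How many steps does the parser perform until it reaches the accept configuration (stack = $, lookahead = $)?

      Stack        Input            Action
   1  $ S          a h d f d a h $  expand S ::= a h D h
   2  $ h D h a    a h d f d a h $  match a
   3  $ h D h      h d f d a h $    match h
   4  $ h D        d f d a h $      expand D ::= F a
   5  $ h a F      d f d a h $      expand F ::= S f d
   6  $ h a d f S  d f d a h $      expand S ::= d
   7  $ h a d f d  d f d a h $      match d
   8  $ h a d f    f d a h $        match f
   9  $ h a d      d a h $          match d
  10  $ h a        a h $            match a
  11  $ h          h $              match h
Accept reached after 11 steps.

11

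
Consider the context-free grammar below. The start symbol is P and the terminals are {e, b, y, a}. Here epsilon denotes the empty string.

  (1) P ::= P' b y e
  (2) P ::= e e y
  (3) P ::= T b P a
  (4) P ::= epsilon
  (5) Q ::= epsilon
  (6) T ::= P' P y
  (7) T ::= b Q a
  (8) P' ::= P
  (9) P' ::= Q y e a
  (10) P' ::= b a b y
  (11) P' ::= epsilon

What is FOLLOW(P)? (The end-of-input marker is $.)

FIRST(Q): from Q::=epsilon we get {epsilon}. So FIRST(Q) = {epsilon}.
FIRST(P): from P::=P' b y e we get {b, e, y}; from P::=e e y we get {e}; from P::=T b P a we get {b, e, y}; from P::=epsilon we get {epsilon}. So FIRST(P) = {epsilon, b, e, y}.
FIRST(P'): from P'::=P we get {epsilon, b, e, y}; from P'::=Q y e a we get {y}; from P'::=b a b y we get {b}; from P'::=epsilon we get {epsilon}. So FIRST(P') = {epsilon, b, e, y}.
FIRST(T): from T::=P' P y we get {b, e, y}; from T::=b Q a we get {b}. So FIRST(T) = {b, e, y}.
FOLLOW(P) includes $ since P is the start symbol.
FOLLOW(Q): in T::=b Q a, Q is followed by a with FIRST {a}; in P'::=Q y e a, Q is followed by y e a with FIRST {y}. Thus FOLLOW(Q) = {a, y}.
FOLLOW(T): in P::=T b P a, T is followed by b P a with FIRST {b}. Thus FOLLOW(T) = {b}.
FOLLOW(P'): in P::=P' b y e, P' is followed by b y e with FIRST {b}; in T::=P' P y, P' is followed by P y with FIRST {b, e, y}. Thus FOLLOW(P') = {b, e, y}.
FOLLOW(P): in P::=T b P a, P is followed by a with FIRST {a}; in T::=P' P y, P is followed by y with FIRST {y}; in P'::=P, the suffix after P is empty, so FOLLOW(P) ⊇ FOLLOW(P') = {b, e, y}. Thus FOLLOW(P) = {$, a, b, e, y}.

{$, a, b, e, y}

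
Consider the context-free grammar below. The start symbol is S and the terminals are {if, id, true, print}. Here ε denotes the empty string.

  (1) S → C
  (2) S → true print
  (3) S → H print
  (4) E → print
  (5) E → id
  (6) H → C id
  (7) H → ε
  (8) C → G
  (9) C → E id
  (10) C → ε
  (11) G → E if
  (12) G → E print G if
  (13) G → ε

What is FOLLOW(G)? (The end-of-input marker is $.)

FIRST(E) = {id, print}
FIRST(G) = {ε, id, print}  (via E if, E print G if)
FIRST(C) = {ε, id, print}  (via G, E id)
FIRST(H) = {ε, id, print}  (via C id)
FIRST(S) = {ε, id, print, true}  (via C, H print)
FOLLOW(S) includes $ since S is the start symbol.
FOLLOW(S): S appears on no right-hand side. Thus FOLLOW(S) = {$}.
FOLLOW(E): in C→E id, E is followed by id with FIRST {id}; in G→E if, E is followed by if with FIRST {if}; in G→E print G if, E is followed by print G if with FIRST {print}. Thus FOLLOW(E) = {id, if, print}.
FOLLOW(H): in S→H print, H is followed by print with FIRST {print}. Thus FOLLOW(H) = {print}.
FOLLOW(C): in S→C, the suffix after C is empty, so FOLLOW(C) ⊇ FOLLOW(S) = {$}; in H→C id, C is followed by id with FIRST {id}. Thus FOLLOW(C) = {$, id}.
FOLLOW(G): in C→G, the suffix after G is empty, so FOLLOW(G) ⊇ FOLLOW(C) = {$, id}; in G→E print G if, G is followed by if with FIRST {if}. Thus FOLLOW(G) = {$, id, if}.

{$, id, if}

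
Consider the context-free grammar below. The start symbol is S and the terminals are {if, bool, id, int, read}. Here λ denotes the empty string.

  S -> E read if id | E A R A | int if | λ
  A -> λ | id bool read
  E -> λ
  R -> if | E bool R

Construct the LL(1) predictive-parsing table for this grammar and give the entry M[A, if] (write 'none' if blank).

FIRST(A) = {λ, id}
FIRST(E) = {λ}
FIRST(R) = {bool, if}  (via E bool R)
FIRST(S) = {λ, bool, id, if, int, read}  (via E read if id, E A R A)
FOLLOW(S) includes $ since S is the start symbol.
FOLLOW(S): S appears on no right-hand side. Thus FOLLOW(S) = {$}.
FOLLOW(A): in S->E A R A (occurrence 1), A is followed by R A with FIRST {bool, if}; in S->E A R A (occurrence 2), the suffix after A is empty, so FOLLOW(A) ⊇ FOLLOW(S) = {$}. Thus FOLLOW(A) = {$, bool, if}.
For A -> λ: FIRST(λ) = {λ}, so it goes in M[A, t] for t ∈ {}; since λ ∈ FIRST, also for every t ∈ FOLLOW(A) = {$, bool, if}.
For A -> id bool read: FIRST(id bool read) = {id}, so it goes in M[A, t] for t ∈ {id}.

A -> λ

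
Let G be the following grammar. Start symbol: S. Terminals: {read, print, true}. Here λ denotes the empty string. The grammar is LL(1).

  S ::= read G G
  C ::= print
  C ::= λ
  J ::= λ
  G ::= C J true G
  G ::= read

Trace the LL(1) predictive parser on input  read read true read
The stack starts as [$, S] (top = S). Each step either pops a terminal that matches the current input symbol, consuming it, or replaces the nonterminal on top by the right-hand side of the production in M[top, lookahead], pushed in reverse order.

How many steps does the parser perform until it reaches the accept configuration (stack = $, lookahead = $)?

      Stack         Input                  Action
   1  $ S           read read true read $  expand S ::= read G G
   2  $ G G read    read read true read $  match read
   3  $ G G         read true read $       expand G ::= read
   4  $ G read      read true read $       match read
   5  $ G           true read $            expand G ::= C J true G
   6  $ G true J C  true read $            expand C ::= λ
   7  $ G true J    true read $            expand J ::= λ
   8  $ G true      true read $            match true
   9  $ G           read $                 expand G ::= read
  10  $ read        read $                 match read
Accept reached after 10 steps.

10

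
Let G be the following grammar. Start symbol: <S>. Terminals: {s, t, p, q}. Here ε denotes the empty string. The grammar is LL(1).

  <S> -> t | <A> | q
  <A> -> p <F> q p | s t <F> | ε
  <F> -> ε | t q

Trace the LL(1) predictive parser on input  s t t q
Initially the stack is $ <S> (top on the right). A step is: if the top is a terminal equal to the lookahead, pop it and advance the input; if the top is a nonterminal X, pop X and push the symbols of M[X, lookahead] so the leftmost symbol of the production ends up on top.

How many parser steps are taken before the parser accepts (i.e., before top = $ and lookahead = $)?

7

step 1: stack=$ <S>  input=s t t q $  — expand <S> -> <A>
step 2: stack=$ <A>  input=s t t q $  — expand <A> -> s t <F>
step 3: stack=$ <F> t s  input=s t t q $  — match s
step 4: stack=$ <F> t  input=t t q $  — match t
step 5: stack=$ <F>  input=t q $  — expand <F> -> t q
step 6: stack=$ q t  input=t q $  — match t
step 7: stack=$ q  input=q $  — match q
Accept reached after 7 steps.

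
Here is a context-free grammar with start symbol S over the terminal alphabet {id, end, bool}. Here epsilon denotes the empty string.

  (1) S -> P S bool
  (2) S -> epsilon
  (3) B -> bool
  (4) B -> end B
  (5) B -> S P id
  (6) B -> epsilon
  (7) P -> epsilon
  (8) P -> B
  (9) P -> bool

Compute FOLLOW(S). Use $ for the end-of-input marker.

FIRST(S): from S->P S bool we get {bool, end, id}; from S->epsilon we get {epsilon}. So FIRST(S) = {epsilon, bool, end, id}.
FIRST(B): from B->bool we get {bool}; from B->end B we get {end}; from B->S P id we get {bool, end, id}; from B->epsilon we get {epsilon}. So FIRST(B) = {epsilon, bool, end, id}.
FIRST(P): from P->epsilon we get {epsilon}; from P->B we get {epsilon, bool, end, id}; from P->bool we get {bool}. So FIRST(P) = {epsilon, bool, end, id}.
FOLLOW(S) includes $ since S is the start symbol.
FOLLOW(S): in S->P S bool, S is followed by bool with FIRST {bool}; in B->S P id, S is followed by P id with FIRST {bool, end, id}. Thus FOLLOW(S) = {$, bool, end, id}.
FOLLOW(P): in S->P S bool, P is followed by S bool with FIRST {bool, end, id}; in B->S P id, P is followed by id with FIRST {id}. Thus FOLLOW(P) = {bool, end, id}.
FOLLOW(B): in B->end B, the suffix after B is empty (adds nothing new); in P->B, the suffix after B is empty, so FOLLOW(B) ⊇ FOLLOW(P) = {bool, end, id}. Thus FOLLOW(B) = {bool, end, id}.

{$, bool, end, id}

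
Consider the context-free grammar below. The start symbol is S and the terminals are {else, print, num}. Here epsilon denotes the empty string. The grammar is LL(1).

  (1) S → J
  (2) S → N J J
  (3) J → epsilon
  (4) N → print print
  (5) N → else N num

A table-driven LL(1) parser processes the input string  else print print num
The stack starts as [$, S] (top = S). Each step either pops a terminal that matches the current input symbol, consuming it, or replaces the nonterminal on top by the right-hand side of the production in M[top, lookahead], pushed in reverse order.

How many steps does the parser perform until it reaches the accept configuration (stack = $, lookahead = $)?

9

step 1: stack=$ S  input=else print print num $  — expand S → N J J
step 2: stack=$ J J N  input=else print print num $  — expand N → else N num
step 3: stack=$ J J num N else  input=else print print num $  — match else
step 4: stack=$ J J num N  input=print print num $  — expand N → print print
step 5: stack=$ J J num print print  input=print print num $  — match print
step 6: stack=$ J J num print  input=print num $  — match print
step 7: stack=$ J J num  input=num $  — match num
step 8: stack=$ J J  input=$  — expand J → epsilon
step 9: stack=$ J  input=$  — expand J → epsilon
Accept reached after 9 steps.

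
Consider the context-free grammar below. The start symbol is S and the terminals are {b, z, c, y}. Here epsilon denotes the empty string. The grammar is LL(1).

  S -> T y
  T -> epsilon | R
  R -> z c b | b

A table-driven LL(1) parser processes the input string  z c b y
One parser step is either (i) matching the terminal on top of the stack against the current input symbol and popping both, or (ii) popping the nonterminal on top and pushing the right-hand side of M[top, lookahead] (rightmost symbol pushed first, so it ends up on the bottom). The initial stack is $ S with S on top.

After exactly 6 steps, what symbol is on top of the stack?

y

     Stack      Input      Action
  1  $ S        z c b y $  expand S -> T y
  2  $ y T      z c b y $  expand T -> R
  3  $ y R      z c b y $  expand R -> z c b
  4  $ y b c z  z c b y $  match z
  5  $ y b c    c b y $    match c
  6  $ y b      b y $      match b
Stack after step 6: $ y (top = y).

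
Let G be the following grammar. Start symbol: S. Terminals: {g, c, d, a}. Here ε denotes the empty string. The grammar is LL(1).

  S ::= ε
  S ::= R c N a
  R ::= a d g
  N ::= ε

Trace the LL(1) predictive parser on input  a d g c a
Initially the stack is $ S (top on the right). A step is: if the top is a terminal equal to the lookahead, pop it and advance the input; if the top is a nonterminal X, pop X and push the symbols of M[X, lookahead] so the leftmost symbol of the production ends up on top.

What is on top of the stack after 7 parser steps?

step 1: stack=$ S  input=a d g c a $  — expand S ::= R c N a
step 2: stack=$ a N c R  input=a d g c a $  — expand R ::= a d g
step 3: stack=$ a N c g d a  input=a d g c a $  — match a
step 4: stack=$ a N c g d  input=d g c a $  — match d
step 5: stack=$ a N c g  input=g c a $  — match g
step 6: stack=$ a N c  input=c a $  — match c
step 7: stack=$ a N  input=a $  — expand N ::= ε
Stack after step 7: $ a (top = a).

a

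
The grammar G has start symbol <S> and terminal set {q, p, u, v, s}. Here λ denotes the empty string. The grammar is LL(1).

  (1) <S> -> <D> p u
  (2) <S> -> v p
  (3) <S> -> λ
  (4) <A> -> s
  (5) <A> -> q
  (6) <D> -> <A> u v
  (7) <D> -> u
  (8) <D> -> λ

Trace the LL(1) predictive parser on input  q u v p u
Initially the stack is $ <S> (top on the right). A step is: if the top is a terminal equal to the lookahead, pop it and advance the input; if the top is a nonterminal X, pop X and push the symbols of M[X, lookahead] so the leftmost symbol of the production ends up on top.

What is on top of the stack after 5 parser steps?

v

step 1: stack=$ <S>  input=q u v p u $  — expand <S> -> <D> p u
step 2: stack=$ u p <D>  input=q u v p u $  — expand <D> -> <A> u v
step 3: stack=$ u p v u <A>  input=q u v p u $  — expand <A> -> q
step 4: stack=$ u p v u q  input=q u v p u $  — match q
step 5: stack=$ u p v u  input=u v p u $  — match u
Stack after step 5: $ u p v (top = v).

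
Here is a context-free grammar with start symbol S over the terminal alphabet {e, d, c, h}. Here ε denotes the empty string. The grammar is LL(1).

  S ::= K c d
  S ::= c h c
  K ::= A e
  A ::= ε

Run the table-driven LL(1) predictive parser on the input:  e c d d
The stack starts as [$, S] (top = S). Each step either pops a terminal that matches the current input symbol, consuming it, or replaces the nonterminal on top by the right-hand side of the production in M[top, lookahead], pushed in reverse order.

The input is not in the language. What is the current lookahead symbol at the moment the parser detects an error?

d

     Stack      Input      Action
  1  $ S        e c d d $  expand S ::= K c d
  2  $ d c K    e c d d $  expand K ::= A e
  3  $ d c e A  e c d d $  expand A ::= ε
  4  $ d c e    e c d d $  match e
  5  $ d c      c d d $    match c
  6  $ d        d d $      match d
  7  $          d $        error: stack empty but input remains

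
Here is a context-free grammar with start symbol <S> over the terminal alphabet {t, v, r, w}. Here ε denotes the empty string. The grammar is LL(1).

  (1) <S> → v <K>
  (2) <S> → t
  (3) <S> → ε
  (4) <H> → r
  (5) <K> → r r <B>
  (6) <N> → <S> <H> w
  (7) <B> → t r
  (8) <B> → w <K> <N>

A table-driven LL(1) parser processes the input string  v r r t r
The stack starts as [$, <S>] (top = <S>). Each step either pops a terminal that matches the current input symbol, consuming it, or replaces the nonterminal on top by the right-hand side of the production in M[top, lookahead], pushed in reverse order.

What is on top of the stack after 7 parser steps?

r

step 1: stack=$ <S>  input=v r r t r $  — expand <S> → v <K>
step 2: stack=$ <K> v  input=v r r t r $  — match v
step 3: stack=$ <K>  input=r r t r $  — expand <K> → r r <B>
step 4: stack=$ <B> r r  input=r r t r $  — match r
step 5: stack=$ <B> r  input=r t r $  — match r
step 6: stack=$ <B>  input=t r $  — expand <B> → t r
step 7: stack=$ r t  input=t r $  — match t
Stack after step 7: $ r (top = r).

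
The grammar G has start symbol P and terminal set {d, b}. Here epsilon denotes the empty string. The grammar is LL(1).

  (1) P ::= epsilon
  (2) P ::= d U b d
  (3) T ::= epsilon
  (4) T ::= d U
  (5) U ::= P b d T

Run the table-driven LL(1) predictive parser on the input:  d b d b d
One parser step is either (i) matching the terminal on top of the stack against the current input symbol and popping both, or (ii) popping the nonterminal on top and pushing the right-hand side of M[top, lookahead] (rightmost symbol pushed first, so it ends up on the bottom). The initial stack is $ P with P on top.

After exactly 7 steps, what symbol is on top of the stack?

b

step 1: stack=$ P  input=d b d b d $  — expand P ::= d U b d
step 2: stack=$ d b U d  input=d b d b d $  — match d
step 3: stack=$ d b U  input=b d b d $  — expand U ::= P b d T
step 4: stack=$ d b T d b P  input=b d b d $  — expand P ::= epsilon
step 5: stack=$ d b T d b  input=b d b d $  — match b
step 6: stack=$ d b T d  input=d b d $  — match d
step 7: stack=$ d b T  input=b d $  — expand T ::= epsilon
Stack after step 7: $ d b (top = b).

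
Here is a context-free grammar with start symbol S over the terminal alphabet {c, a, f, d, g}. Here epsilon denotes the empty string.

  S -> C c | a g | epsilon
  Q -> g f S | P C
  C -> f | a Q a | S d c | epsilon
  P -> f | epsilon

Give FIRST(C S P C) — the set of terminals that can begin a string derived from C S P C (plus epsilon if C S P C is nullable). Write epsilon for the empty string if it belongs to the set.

FIRST(P): from P->f we get {f}; from P->epsilon we get {epsilon}. So FIRST(P) = {epsilon, f}.
FIRST(S): from S->C c we get {a, c, d, f}; from S->a g we get {a}; from S->epsilon we get {epsilon}. So FIRST(S) = {epsilon, a, c, d, f}.
FIRST(C): from C->f we get {f}; from C->a Q a we get {a}; from C->S d c we get {a, c, d, f}; from C->epsilon we get {epsilon}. So FIRST(C) = {epsilon, a, c, d, f}.
FIRST(Q): from Q->g f S we get {g}; from Q->P C we get {epsilon, a, c, d, f}. So FIRST(Q) = {epsilon, a, c, d, f, g}.
FIRST(C S P C): take FIRST of each symbol in turn, carrying on past any symbol whose FIRST contains epsilon; result {epsilon, a, c, d, f}.

{epsilon, a, c, d, f}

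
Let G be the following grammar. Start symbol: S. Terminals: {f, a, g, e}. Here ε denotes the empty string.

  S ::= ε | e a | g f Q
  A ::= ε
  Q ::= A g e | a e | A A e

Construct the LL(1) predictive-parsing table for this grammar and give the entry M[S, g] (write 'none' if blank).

S ::= g f Q

FIRST(S): from S::=ε we get {ε}; from S::=e a we get {e}; from S::=g f Q we get {g}. So FIRST(S) = {ε, e, g}.
FIRST(A): from A::=ε we get {ε}. So FIRST(A) = {ε}.
FIRST(Q): from Q::=A g e we get {g}; from Q::=a e we get {a}; from Q::=A A e we get {e}. So FIRST(Q) = {a, e, g}.
FOLLOW(S) includes $ since S is the start symbol.
FOLLOW(S): S appears on no right-hand side. Thus FOLLOW(S) = {$}.
For S ::= ε: FIRST(ε) = {ε}, so it goes in M[S, t] for t ∈ {}; since ε ∈ FIRST, also for every t ∈ FOLLOW(S) = {$}.
For S ::= e a: FIRST(e a) = {e}, so it goes in M[S, t] for t ∈ {e}.
For S ::= g f Q: FIRST(g f Q) = {g}, so it goes in M[S, t] for t ∈ {g}.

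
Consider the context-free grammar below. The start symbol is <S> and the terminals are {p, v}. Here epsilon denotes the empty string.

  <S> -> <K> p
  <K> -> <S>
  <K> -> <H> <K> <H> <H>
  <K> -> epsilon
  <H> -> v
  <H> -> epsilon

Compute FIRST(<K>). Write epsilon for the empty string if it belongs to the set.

FIRST(<H>) = {epsilon, v}
FIRST(<S>) = {p, v}  (via <K> p)
FIRST(<K>) = {epsilon, p, v}  (via <S>, <H> <K> <H> <H>)

{epsilon, p, v}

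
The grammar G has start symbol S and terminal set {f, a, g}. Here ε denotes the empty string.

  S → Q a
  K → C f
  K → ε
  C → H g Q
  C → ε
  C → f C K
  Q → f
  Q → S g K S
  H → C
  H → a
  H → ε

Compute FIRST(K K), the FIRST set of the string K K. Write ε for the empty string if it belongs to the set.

{ε, a, f, g}

FIRST(S): from S→Q a we get {f}. So FIRST(S) = {f}.
FIRST(Q): from Q→f we get {f}; from Q→S g K S we get {f}. So FIRST(Q) = {f}.
FIRST(K): from K→C f we get {a, f, g}; from K→ε we get {ε}. So FIRST(K) = {ε, a, f, g}.
FIRST(C): from C→H g Q we get {a, f, g}; from C→ε we get {ε}; from C→f C K we get {f}. So FIRST(C) = {ε, a, f, g}.
FIRST(H): from H→C we get {ε, a, f, g}; from H→a we get {a}; from H→ε we get {ε}. So FIRST(H) = {ε, a, f, g}.
FIRST(K K): take FIRST of each symbol in turn, carrying on past any symbol whose FIRST contains ε; result {ε, a, f, g}.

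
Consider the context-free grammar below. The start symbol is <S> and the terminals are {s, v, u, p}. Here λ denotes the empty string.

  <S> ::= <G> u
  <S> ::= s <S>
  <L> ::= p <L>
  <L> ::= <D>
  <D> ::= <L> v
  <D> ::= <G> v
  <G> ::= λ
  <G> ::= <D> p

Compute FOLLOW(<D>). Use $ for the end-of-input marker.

FIRST(<S>): from <S>::=<G> u we get {p, u, v}; from <S>::=s <S> we get {s}. So FIRST(<S>) = {p, s, u, v}.
FIRST(<L>): from <L>::=p <L> we get {p}; from <L>::=<D> we get {p, v}. So FIRST(<L>) = {p, v}.
FIRST(<D>): from <D>::=<L> v we get {p, v}; from <D>::=<G> v we get {p, v}. So FIRST(<D>) = {p, v}.
FIRST(<G>): from <G>::=λ we get {λ}; from <G>::=<D> p we get {p, v}. So FIRST(<G>) = {λ, p, v}.
FOLLOW(<S>) includes $ since <S> is the start symbol.
FOLLOW(<S>): in <S>::=s <S>, the suffix after <S> is empty (adds nothing new). Thus FOLLOW(<S>) = {$}.
FOLLOW(<L>): in <L>::=p <L>, the suffix after <L> is empty (adds nothing new); in <D>::=<L> v, <L> is followed by v with FIRST {v}. Thus FOLLOW(<L>) = {v}.
FOLLOW(<D>): in <L>::=<D>, the suffix after <D> is empty, so FOLLOW(<D>) ⊇ FOLLOW(<L>) = {v}; in <G>::=<D> p, <D> is followed by p with FIRST {p}. Thus FOLLOW(<D>) = {p, v}.
FOLLOW(<G>): in <S>::=<G> u, <G> is followed by u with FIRST {u}; in <D>::=<G> v, <G> is followed by v with FIRST {v}. Thus FOLLOW(<G>) = {u, v}.

{p, v}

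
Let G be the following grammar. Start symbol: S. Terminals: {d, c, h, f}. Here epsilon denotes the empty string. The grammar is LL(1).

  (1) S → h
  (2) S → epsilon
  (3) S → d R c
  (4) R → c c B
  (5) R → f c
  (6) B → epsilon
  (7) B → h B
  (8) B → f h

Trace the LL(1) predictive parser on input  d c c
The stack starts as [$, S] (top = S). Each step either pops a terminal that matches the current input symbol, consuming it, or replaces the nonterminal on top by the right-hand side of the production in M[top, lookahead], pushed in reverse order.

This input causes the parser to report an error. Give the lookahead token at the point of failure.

     Stack      Input    Action
  1  $ S        d c c $  expand S → d R c
  2  $ c R d    d c c $  match d
  3  $ c R      c c $    expand R → c c B
  4  $ c B c c  c c $    match c
  5  $ c B c    c $      match c
  6  $ c B      $        error: M[B, $] is empty

$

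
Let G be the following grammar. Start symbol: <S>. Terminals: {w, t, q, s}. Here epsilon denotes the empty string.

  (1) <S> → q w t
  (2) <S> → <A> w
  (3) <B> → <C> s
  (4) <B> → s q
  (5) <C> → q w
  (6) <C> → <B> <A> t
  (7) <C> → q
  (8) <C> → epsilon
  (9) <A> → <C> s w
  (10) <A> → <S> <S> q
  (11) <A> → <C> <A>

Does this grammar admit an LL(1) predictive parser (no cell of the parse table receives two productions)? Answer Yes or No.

FIRST(<S>) = {q, s}
FIRST(<B>) = {q, s}
FIRST(<C>) = {epsilon, q, s}
FIRST(<A>) = {q, s}
FOLLOW(<S>) = {$, q, s}
FOLLOW(<B>) = {q, s}
FOLLOW(<C>) = {q, s}
FOLLOW(<A>) = {t, w}
Cell M[<A>, q] receives both <A> → <C> s w and <A> → <S> <S> q and <A> → <C> <A> — the grammar is not LL(1).

No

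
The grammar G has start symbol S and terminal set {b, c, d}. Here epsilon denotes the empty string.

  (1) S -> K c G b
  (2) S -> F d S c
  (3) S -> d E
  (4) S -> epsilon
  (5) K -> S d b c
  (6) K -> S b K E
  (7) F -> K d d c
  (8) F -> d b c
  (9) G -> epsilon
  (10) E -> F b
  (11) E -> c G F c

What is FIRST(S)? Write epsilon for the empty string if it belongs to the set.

{epsilon, b, d}

FIRST(G) = {epsilon}
FIRST(S) = {epsilon, b, d}  (via K c G b, F d S c)
FIRST(K) = {b, d}  (via S d b c, S b K E)
FIRST(F) = {b, d}  (via K d d c)
FIRST(E) = {b, c, d}  (via F b)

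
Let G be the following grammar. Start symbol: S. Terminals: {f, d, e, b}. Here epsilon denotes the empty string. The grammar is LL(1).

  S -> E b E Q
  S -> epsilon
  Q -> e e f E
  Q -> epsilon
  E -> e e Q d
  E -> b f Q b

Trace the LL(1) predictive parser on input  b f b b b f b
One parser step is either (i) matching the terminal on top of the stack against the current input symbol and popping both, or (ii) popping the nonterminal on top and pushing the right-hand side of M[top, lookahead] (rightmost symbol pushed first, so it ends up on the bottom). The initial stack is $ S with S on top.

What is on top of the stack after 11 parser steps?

      Stack            Input            Action
   1  $ S              b f b b b f b $  expand S -> E b E Q
   2  $ Q E b E        b f b b b f b $  expand E -> b f Q b
   3  $ Q E b b Q f b  b f b b b f b $  match b
   4  $ Q E b b Q f    f b b b f b $    match f
   5  $ Q E b b Q      b b b f b $      expand Q -> epsilon
   6  $ Q E b b        b b b f b $      match b
   7  $ Q E b          b b f b $        match b
   8  $ Q E            b f b $          expand E -> b f Q b
   9  $ Q b Q f b      b f b $          match b
  10  $ Q b Q f        f b $            match f
  11  $ Q b Q          b $              expand Q -> epsilon
Stack after step 11: $ Q b (top = b).

b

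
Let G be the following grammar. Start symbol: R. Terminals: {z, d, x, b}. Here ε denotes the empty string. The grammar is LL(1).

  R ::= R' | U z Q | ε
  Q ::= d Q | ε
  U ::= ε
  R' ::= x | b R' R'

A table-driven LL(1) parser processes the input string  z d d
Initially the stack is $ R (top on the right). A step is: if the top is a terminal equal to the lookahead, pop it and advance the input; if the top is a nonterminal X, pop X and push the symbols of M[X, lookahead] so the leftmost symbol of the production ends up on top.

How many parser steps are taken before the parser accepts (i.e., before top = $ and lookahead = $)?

8

     Stack    Input    Action
  1  $ R      z d d $  expand R ::= U z Q
  2  $ Q z U  z d d $  expand U ::= ε
  3  $ Q z    z d d $  match z
  4  $ Q      d d $    expand Q ::= d Q
  5  $ Q d    d d $    match d
  6  $ Q      d $      expand Q ::= d Q
  7  $ Q d    d $      match d
  8  $ Q      $        expand Q ::= ε
Accept reached after 8 steps.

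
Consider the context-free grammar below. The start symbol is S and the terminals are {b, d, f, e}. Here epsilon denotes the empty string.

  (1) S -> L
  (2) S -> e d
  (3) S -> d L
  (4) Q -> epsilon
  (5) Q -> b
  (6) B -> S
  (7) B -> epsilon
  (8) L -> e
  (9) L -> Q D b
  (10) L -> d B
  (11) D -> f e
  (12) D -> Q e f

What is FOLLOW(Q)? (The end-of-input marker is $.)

FIRST(Q): from Q->epsilon we get {epsilon}; from Q->b we get {b}. So FIRST(Q) = {epsilon, b}.
FIRST(D): from D->f e we get {f}; from D->Q e f we get {b, e}. So FIRST(D) = {b, e, f}.
FIRST(L): from L->e we get {e}; from L->Q D b we get {b, e, f}; from L->d B we get {d}. So FIRST(L) = {b, d, e, f}.
FIRST(S): from S->L we get {b, d, e, f}; from S->e d we get {e}; from S->d L we get {d}. So FIRST(S) = {b, d, e, f}.
FIRST(B): from B->S we get {b, d, e, f}; from B->epsilon we get {epsilon}. So FIRST(B) = {epsilon, b, d, e, f}.
FOLLOW(S) includes $ since S is the start symbol.
FOLLOW(Q): in L->Q D b, Q is followed by D b with FIRST {b, e, f}; in D->Q e f, Q is followed by e f with FIRST {e}. Thus FOLLOW(Q) = {b, e, f}.
FOLLOW(D): in L->Q D b, D is followed by b with FIRST {b}. Thus FOLLOW(D) = {b}.
FOLLOW(S): in B->S, the suffix after S is empty, so FOLLOW(S) ⊇ FOLLOW(B) = {$}. Thus FOLLOW(S) = {$}.
FOLLOW(L): in S->L, the suffix after L is empty, so FOLLOW(L) ⊇ FOLLOW(S) = {$}; in S->d L, the suffix after L is empty, so FOLLOW(L) ⊇ FOLLOW(S) = {$}. Thus FOLLOW(L) = {$}.
FOLLOW(B): in L->d B, the suffix after B is empty, so FOLLOW(B) ⊇ FOLLOW(L) = {$}. Thus FOLLOW(B) = {$}.

{b, e, f}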